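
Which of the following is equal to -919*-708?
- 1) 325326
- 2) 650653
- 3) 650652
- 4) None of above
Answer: 3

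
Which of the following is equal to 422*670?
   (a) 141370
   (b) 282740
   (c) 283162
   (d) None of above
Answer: b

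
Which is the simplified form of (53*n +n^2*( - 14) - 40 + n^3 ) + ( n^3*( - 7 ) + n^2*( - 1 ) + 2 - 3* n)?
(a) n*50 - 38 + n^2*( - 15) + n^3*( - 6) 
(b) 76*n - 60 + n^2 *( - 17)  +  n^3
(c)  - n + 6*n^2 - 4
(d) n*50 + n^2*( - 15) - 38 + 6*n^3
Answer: a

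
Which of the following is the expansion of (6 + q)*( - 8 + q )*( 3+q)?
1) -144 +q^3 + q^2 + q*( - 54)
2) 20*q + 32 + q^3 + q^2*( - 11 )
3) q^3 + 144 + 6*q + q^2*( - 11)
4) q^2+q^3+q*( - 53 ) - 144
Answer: 1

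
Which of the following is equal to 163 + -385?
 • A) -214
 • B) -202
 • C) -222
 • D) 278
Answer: C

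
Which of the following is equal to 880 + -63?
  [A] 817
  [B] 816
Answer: A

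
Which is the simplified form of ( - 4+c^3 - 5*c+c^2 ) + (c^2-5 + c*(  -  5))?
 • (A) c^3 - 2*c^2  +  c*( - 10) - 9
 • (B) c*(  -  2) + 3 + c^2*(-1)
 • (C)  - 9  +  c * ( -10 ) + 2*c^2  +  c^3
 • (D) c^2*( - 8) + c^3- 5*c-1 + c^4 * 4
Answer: C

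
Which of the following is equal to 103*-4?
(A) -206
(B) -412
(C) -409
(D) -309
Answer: B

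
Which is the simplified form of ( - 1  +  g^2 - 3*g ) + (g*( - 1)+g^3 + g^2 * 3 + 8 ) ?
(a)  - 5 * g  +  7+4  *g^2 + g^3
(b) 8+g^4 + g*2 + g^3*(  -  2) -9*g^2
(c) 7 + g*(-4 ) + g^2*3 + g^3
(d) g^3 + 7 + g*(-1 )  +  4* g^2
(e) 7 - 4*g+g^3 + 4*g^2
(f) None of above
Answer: e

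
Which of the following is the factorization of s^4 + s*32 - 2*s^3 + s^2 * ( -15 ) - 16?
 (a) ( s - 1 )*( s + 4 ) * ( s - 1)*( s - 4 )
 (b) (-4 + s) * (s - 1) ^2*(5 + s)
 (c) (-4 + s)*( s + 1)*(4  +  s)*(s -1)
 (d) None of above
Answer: a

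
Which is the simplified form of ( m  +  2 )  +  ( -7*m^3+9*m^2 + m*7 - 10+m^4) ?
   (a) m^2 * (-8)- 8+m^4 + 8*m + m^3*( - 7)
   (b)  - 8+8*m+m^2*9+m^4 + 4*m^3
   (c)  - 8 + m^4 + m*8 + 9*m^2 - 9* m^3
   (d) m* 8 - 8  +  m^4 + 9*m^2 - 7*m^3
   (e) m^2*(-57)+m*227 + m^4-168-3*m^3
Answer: d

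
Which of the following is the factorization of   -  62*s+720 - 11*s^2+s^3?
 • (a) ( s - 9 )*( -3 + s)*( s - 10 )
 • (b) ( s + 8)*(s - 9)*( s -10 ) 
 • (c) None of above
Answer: b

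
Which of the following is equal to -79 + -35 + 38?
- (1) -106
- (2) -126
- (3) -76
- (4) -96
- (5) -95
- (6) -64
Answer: 3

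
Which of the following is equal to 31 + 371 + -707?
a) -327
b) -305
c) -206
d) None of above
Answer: b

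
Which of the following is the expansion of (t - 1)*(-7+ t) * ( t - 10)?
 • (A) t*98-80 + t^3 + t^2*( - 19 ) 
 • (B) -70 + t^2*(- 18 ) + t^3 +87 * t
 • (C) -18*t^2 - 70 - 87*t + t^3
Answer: B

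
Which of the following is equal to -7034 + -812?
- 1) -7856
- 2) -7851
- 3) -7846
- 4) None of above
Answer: 3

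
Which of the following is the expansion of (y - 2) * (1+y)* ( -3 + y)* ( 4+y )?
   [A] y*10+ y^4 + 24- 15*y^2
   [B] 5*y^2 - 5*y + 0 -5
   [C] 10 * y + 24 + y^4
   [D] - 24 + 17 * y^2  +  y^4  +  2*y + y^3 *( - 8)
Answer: A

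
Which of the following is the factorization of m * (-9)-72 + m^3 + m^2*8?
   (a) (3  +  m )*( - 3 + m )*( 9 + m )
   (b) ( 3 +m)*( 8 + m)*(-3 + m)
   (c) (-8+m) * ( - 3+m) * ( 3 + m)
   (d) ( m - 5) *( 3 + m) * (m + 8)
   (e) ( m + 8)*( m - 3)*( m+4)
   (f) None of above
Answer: b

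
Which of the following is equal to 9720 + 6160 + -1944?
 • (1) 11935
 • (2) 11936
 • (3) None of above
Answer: 3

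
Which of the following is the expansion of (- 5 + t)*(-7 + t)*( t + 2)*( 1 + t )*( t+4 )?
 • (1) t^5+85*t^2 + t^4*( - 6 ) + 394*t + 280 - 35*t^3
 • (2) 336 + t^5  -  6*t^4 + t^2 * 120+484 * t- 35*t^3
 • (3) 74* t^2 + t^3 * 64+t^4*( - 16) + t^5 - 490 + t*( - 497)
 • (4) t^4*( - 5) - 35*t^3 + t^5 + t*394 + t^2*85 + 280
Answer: 4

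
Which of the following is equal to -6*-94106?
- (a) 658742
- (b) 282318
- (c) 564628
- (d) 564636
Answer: d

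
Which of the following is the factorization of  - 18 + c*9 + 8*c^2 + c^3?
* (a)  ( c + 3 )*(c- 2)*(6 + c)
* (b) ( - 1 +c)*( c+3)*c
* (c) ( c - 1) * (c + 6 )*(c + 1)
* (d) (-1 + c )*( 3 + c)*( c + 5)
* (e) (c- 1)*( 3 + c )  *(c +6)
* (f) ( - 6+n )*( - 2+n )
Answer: e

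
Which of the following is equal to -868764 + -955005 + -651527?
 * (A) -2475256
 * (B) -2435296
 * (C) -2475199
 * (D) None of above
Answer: D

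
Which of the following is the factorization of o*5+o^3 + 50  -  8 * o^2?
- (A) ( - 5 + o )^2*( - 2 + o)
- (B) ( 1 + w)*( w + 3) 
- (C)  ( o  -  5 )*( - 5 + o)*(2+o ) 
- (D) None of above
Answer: C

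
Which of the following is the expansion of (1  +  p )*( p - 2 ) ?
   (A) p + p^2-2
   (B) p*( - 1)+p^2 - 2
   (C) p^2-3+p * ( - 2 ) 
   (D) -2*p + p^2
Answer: B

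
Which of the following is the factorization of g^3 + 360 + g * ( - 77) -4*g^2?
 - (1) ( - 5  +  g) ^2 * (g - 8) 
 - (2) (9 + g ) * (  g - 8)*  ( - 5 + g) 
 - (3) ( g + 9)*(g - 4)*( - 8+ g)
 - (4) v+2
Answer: 2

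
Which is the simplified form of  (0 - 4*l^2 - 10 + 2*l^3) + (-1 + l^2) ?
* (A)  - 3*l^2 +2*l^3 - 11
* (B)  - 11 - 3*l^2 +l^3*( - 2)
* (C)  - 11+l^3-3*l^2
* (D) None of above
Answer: A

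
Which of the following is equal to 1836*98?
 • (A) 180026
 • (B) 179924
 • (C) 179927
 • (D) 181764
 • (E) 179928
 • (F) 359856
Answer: E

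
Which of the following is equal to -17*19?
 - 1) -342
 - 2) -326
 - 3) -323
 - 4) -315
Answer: 3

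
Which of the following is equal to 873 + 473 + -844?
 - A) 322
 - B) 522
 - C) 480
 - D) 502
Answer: D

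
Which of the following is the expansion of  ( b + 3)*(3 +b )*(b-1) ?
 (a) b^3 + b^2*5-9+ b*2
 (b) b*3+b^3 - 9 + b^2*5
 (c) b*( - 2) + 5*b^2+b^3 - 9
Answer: b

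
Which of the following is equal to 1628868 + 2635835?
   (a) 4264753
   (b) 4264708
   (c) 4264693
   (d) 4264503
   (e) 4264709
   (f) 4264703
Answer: f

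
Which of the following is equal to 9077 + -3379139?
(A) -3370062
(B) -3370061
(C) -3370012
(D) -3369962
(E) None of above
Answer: A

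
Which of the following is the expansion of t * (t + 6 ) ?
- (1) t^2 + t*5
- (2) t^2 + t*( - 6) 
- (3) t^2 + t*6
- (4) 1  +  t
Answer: 3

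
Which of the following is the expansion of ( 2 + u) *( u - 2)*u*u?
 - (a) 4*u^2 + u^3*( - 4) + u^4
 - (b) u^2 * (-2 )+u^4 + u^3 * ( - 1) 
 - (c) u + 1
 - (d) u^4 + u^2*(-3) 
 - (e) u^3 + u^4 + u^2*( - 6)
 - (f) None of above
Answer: f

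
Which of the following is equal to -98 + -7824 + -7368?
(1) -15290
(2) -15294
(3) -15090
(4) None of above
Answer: 1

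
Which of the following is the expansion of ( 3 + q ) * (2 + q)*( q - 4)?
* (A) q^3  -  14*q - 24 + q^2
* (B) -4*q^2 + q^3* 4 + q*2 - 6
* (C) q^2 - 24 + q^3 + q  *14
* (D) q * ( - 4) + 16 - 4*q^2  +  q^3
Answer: A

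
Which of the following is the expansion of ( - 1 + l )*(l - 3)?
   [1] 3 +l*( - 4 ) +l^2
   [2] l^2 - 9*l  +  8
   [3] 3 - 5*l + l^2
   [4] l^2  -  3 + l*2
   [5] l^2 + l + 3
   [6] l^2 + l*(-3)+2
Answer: 1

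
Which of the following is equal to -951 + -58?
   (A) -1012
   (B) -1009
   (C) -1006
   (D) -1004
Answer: B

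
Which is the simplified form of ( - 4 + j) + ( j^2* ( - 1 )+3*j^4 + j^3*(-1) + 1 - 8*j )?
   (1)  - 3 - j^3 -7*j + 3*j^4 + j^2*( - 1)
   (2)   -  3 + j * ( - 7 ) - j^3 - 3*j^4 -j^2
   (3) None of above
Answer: 1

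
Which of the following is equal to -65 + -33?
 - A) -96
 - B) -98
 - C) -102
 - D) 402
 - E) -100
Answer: B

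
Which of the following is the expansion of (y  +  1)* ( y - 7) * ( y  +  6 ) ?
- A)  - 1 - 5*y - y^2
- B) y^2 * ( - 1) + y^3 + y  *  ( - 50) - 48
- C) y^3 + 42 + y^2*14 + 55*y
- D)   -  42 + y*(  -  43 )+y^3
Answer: D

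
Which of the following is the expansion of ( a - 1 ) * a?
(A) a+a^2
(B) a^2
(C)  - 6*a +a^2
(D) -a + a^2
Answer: D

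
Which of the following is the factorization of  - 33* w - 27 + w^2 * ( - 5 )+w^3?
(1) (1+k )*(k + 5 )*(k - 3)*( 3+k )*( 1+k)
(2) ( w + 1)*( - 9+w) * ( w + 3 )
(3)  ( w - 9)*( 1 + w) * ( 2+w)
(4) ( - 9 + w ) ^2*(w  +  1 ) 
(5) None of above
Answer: 2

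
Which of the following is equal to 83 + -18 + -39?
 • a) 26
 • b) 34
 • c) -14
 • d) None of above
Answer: a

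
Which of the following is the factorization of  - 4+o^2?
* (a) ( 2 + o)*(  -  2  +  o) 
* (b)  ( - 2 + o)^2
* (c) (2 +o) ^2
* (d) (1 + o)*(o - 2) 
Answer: a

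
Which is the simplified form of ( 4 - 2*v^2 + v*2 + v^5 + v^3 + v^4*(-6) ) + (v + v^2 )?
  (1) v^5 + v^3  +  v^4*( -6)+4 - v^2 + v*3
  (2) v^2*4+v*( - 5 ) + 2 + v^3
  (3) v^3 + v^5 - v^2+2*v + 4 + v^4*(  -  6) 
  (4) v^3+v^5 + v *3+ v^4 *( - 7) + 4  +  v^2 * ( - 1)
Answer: 1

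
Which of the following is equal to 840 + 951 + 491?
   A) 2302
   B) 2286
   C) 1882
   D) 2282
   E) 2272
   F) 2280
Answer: D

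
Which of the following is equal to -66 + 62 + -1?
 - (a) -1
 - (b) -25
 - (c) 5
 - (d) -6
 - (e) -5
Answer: e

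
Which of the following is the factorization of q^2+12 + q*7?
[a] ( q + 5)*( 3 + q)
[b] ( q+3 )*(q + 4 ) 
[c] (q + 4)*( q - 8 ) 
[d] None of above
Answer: b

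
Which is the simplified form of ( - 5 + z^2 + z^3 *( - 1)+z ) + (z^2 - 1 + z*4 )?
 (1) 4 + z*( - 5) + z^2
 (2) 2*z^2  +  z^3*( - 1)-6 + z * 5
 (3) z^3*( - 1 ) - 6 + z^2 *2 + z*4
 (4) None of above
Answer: 2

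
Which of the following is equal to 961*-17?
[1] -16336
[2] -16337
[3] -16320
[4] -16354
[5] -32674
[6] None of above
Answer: 2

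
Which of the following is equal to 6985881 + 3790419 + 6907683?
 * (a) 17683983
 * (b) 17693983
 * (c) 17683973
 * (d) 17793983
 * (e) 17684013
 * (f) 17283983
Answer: a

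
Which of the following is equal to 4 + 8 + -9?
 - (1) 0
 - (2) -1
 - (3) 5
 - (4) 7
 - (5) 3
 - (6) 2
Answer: 5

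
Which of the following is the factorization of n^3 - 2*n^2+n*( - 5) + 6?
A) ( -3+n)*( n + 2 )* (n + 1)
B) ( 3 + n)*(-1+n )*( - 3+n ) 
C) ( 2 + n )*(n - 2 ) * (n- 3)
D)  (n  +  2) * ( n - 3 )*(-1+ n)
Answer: D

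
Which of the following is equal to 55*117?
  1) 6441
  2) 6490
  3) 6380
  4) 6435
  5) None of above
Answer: 4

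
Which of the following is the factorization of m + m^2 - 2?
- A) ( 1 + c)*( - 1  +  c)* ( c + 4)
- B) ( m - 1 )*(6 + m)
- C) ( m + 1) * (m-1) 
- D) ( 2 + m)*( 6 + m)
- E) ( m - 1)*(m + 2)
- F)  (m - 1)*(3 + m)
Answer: E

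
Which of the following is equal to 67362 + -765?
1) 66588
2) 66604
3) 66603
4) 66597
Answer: 4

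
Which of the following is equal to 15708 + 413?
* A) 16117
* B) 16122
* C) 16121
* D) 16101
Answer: C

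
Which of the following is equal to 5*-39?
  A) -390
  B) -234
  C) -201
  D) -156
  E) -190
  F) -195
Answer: F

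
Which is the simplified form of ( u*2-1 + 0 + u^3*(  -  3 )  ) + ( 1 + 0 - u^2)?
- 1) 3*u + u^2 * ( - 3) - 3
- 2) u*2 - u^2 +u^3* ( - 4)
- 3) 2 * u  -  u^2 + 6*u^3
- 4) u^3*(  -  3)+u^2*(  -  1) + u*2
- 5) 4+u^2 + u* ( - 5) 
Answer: 4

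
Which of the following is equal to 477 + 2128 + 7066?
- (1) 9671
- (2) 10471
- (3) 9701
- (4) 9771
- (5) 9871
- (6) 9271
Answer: 1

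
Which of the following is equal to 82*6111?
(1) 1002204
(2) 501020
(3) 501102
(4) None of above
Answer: 3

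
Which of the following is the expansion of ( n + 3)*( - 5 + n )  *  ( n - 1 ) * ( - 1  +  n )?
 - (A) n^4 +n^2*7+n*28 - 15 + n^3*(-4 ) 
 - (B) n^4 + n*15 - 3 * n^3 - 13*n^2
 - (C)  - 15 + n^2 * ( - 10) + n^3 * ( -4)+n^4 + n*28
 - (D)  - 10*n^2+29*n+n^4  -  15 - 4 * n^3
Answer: C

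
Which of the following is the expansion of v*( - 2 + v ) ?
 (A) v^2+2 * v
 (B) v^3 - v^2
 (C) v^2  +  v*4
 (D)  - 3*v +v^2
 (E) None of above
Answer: E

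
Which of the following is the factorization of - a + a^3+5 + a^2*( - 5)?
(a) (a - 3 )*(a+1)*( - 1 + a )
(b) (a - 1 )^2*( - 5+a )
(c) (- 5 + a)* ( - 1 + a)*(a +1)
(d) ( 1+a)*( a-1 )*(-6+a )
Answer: c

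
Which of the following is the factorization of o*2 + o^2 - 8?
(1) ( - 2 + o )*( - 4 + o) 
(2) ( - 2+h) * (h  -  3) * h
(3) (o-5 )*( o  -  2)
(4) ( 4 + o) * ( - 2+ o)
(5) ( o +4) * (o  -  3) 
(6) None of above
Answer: 4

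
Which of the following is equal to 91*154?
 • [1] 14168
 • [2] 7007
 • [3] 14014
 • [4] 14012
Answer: 3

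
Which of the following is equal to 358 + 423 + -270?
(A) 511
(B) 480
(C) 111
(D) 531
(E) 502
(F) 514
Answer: A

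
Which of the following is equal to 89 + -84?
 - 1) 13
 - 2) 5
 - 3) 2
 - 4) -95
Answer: 2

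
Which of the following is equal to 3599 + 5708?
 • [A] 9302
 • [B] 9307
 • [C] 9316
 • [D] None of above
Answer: B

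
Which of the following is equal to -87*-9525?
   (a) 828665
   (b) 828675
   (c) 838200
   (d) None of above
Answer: b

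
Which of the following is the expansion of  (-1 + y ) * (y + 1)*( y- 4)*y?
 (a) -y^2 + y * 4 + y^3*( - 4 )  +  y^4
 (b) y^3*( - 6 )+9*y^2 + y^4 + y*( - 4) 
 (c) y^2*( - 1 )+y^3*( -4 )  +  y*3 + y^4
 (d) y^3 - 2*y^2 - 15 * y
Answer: a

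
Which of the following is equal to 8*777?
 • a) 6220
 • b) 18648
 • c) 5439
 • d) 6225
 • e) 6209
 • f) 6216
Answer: f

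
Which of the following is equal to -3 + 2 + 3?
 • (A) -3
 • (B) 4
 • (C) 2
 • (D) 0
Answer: C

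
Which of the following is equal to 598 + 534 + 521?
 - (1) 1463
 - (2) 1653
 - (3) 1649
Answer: 2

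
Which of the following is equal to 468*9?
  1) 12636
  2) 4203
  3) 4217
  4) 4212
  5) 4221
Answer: 4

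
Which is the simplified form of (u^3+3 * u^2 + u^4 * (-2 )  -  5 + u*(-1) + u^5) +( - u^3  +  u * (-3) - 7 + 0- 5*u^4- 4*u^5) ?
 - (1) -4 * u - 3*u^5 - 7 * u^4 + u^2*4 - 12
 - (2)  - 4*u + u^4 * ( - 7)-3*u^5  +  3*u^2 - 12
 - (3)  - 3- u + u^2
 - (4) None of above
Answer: 2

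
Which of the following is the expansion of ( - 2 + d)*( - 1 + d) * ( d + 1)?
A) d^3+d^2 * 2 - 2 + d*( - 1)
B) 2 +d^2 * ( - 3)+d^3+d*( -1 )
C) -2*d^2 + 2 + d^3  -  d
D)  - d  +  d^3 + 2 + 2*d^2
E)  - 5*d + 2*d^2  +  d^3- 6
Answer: C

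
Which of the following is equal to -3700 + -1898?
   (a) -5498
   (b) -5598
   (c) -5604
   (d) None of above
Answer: b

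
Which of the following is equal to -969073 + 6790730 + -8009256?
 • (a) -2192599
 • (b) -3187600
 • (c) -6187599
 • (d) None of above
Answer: d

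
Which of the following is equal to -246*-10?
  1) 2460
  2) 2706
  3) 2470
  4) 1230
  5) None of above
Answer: 1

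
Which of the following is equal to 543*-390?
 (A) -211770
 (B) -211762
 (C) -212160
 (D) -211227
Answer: A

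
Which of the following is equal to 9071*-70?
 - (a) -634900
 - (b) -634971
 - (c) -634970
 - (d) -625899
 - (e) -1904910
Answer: c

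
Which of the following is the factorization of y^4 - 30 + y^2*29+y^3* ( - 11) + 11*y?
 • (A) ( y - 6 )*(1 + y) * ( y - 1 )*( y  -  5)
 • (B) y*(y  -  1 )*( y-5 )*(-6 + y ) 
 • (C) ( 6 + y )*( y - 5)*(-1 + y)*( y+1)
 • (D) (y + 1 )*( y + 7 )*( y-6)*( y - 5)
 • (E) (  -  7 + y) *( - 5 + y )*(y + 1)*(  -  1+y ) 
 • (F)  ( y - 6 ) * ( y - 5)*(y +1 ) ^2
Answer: A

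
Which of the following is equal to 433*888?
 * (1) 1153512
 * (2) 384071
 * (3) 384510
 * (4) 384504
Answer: 4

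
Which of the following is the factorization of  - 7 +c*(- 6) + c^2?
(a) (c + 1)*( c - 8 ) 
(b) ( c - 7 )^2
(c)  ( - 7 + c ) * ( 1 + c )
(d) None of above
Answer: c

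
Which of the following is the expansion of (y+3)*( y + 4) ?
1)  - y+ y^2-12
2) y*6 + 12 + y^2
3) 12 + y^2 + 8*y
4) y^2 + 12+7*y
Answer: 4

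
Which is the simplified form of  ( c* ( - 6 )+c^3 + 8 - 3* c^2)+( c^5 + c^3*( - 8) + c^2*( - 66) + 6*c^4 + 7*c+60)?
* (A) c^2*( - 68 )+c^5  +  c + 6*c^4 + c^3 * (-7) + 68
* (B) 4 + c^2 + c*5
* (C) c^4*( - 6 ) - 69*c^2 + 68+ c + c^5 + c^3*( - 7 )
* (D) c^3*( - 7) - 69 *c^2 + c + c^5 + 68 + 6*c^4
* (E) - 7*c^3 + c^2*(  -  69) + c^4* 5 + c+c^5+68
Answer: D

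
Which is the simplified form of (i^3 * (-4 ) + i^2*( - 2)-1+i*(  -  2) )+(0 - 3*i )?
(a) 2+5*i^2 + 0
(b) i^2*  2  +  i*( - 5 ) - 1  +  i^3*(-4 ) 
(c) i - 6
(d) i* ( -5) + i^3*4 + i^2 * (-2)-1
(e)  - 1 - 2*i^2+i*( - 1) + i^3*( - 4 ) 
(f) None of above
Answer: f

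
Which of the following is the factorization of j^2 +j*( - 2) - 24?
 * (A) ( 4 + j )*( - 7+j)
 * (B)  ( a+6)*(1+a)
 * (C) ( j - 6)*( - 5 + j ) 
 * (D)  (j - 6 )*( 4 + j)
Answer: D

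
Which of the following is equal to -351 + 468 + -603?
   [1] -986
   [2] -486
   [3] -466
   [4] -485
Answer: 2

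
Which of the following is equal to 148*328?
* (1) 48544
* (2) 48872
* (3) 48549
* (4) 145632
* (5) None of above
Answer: 1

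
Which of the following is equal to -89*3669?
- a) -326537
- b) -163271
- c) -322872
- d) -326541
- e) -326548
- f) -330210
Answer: d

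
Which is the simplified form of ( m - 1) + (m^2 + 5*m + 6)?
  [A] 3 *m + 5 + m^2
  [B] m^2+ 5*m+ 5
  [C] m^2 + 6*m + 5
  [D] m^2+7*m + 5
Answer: C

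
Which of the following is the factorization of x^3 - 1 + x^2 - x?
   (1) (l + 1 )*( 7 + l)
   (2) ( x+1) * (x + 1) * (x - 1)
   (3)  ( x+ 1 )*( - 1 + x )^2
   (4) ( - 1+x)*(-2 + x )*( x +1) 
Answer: 2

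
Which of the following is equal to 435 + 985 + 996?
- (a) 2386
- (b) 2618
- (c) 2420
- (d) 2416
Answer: d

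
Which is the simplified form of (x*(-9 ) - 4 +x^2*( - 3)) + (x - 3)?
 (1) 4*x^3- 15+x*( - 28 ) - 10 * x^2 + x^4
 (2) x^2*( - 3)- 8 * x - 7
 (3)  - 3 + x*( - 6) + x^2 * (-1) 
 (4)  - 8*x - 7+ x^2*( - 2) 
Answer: 2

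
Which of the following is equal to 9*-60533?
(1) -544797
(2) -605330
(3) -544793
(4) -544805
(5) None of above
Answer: 1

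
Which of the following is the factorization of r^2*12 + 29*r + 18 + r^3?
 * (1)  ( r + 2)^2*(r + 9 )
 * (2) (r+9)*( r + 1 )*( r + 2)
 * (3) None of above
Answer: 2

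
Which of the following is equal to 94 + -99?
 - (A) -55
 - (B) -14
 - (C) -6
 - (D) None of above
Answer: D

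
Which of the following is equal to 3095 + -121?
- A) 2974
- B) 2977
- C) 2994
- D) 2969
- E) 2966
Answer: A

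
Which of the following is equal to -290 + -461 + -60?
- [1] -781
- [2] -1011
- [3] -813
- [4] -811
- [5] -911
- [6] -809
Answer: 4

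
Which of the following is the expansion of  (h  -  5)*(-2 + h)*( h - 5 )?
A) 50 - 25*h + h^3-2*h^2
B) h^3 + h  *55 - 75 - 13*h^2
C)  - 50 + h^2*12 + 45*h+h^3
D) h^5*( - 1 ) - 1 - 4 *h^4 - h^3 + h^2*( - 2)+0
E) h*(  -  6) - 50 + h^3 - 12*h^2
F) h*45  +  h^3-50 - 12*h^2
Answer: F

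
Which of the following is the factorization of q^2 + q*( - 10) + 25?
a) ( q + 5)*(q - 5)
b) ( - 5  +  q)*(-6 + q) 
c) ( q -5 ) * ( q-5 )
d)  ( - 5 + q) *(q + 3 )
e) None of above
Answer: c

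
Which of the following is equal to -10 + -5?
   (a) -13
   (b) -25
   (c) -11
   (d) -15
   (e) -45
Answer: d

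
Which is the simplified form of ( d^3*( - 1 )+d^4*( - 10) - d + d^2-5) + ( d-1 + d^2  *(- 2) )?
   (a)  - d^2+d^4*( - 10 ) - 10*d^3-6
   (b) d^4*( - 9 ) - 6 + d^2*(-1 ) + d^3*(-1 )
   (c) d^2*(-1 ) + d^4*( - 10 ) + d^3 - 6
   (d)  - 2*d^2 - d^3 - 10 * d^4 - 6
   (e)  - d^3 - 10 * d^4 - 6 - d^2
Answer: e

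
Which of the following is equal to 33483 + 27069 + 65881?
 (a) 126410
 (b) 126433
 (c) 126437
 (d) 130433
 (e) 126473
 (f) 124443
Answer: b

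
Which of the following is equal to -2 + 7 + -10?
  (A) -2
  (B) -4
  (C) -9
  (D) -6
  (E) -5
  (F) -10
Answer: E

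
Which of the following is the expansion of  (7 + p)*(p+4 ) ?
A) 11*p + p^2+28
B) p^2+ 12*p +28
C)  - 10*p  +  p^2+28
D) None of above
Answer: A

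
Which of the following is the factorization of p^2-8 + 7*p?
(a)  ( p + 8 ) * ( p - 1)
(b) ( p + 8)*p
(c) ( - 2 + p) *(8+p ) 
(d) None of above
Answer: a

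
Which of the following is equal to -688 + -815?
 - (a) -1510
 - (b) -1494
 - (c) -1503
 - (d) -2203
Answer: c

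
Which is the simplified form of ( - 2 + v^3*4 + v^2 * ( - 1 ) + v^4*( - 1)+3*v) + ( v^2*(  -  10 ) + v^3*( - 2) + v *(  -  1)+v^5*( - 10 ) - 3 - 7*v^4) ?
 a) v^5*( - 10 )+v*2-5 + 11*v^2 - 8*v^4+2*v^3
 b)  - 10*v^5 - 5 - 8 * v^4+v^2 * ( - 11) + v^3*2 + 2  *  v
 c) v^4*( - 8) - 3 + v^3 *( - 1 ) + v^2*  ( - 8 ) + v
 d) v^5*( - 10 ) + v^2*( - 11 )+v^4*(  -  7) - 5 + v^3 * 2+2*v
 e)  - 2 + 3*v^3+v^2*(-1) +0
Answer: b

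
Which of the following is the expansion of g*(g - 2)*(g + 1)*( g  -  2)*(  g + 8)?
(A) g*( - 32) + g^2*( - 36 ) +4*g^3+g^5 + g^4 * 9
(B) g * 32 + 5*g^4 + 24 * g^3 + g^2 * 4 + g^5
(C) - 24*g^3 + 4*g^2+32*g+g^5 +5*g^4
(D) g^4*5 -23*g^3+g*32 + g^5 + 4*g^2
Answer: C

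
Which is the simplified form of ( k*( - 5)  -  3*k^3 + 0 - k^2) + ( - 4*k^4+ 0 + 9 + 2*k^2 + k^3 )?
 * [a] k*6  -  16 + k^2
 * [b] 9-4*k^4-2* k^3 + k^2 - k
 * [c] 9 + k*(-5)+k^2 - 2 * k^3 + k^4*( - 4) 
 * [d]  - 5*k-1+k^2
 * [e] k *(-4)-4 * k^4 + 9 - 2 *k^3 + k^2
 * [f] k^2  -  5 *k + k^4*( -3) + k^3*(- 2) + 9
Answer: c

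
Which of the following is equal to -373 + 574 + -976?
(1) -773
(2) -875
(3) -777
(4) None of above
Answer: 4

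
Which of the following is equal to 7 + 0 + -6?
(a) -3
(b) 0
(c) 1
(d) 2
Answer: c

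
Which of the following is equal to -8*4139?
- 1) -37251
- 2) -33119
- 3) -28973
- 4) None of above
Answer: 4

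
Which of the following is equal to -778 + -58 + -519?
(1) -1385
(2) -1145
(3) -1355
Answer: 3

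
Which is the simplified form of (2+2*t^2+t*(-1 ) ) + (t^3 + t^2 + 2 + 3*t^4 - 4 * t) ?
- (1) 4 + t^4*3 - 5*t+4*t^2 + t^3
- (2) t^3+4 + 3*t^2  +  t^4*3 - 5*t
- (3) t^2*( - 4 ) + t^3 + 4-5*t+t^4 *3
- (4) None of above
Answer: 2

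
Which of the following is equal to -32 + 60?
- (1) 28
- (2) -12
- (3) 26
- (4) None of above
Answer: 1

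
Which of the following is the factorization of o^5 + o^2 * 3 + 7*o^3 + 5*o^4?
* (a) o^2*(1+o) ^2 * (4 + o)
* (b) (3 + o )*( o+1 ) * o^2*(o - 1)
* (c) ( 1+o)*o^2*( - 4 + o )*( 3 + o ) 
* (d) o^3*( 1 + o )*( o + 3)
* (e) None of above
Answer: e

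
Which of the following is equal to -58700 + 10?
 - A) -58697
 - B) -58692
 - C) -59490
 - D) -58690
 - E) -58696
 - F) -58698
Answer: D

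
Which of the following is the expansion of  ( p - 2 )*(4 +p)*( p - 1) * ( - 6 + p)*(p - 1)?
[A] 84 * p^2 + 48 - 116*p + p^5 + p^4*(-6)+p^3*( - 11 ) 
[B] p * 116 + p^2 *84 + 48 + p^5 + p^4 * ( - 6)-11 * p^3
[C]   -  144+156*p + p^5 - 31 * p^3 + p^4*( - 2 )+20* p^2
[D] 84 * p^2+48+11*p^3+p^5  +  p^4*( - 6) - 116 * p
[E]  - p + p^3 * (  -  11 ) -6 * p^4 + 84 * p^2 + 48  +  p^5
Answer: A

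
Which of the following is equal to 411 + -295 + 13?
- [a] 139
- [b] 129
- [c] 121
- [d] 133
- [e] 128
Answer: b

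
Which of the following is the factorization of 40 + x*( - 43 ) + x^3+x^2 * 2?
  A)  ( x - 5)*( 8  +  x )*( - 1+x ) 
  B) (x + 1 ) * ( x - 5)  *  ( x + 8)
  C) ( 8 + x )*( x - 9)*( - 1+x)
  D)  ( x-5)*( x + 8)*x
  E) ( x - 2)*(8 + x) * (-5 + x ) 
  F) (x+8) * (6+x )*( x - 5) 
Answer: A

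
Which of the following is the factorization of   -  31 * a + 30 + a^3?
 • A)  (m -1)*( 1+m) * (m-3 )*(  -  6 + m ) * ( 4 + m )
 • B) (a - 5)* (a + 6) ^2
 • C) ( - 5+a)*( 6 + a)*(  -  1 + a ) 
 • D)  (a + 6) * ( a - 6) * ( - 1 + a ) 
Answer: C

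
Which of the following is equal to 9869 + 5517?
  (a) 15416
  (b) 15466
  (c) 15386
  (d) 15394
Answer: c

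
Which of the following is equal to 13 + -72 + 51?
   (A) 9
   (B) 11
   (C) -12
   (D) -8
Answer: D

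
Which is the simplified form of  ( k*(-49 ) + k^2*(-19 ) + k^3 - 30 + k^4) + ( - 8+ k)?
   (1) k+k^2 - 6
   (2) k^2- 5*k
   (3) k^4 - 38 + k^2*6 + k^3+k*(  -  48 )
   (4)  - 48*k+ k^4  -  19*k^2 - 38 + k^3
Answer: 4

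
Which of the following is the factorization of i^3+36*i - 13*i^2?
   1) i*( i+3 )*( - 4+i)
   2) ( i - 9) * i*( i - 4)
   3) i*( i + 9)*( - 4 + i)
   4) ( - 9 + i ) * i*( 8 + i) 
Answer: 2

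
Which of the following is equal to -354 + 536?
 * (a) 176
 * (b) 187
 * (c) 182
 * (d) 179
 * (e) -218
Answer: c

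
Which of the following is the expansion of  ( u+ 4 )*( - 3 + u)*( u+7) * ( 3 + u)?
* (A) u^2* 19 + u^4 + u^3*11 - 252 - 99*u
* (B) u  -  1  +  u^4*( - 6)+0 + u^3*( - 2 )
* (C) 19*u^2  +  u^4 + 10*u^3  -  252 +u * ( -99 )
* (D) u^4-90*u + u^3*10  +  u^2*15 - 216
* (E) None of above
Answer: A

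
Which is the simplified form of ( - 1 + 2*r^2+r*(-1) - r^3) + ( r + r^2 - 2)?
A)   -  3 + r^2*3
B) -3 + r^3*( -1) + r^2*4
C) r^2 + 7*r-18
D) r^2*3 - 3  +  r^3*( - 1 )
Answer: D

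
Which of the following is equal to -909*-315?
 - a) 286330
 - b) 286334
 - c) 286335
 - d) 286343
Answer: c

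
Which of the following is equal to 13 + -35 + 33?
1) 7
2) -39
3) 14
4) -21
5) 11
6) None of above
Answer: 5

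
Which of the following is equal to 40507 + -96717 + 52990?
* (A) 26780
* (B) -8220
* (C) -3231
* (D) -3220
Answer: D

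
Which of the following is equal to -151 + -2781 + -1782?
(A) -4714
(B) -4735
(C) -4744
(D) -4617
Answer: A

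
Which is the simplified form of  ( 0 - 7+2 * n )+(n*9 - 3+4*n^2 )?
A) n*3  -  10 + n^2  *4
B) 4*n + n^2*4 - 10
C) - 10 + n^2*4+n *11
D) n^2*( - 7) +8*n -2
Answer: C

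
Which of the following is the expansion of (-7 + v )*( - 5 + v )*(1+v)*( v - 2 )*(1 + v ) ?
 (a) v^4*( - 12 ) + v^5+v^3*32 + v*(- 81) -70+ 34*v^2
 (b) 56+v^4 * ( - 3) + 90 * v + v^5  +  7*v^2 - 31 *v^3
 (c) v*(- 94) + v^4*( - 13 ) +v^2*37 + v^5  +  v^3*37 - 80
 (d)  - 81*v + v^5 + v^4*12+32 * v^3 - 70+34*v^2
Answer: a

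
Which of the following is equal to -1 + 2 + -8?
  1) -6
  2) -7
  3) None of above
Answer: 2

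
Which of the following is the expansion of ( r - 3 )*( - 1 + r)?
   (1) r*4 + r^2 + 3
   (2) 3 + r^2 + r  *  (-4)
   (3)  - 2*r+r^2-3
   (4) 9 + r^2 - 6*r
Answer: 2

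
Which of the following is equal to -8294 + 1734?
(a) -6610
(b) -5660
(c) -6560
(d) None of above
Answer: c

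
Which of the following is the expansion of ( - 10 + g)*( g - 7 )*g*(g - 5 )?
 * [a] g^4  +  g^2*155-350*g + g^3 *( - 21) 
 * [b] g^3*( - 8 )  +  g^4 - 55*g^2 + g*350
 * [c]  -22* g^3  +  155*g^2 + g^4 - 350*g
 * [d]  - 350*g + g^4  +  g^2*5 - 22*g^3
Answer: c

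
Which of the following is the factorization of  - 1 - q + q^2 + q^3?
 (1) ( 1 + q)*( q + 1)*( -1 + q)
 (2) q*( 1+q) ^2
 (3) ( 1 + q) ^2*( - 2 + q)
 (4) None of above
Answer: 1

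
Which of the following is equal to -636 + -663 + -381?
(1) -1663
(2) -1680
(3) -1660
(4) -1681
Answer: 2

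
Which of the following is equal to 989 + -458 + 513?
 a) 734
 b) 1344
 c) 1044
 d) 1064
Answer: c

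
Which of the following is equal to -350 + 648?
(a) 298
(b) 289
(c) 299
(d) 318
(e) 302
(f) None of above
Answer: a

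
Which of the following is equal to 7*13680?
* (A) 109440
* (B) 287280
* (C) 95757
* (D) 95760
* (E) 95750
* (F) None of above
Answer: D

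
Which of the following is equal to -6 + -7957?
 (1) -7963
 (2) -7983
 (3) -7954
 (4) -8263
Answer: 1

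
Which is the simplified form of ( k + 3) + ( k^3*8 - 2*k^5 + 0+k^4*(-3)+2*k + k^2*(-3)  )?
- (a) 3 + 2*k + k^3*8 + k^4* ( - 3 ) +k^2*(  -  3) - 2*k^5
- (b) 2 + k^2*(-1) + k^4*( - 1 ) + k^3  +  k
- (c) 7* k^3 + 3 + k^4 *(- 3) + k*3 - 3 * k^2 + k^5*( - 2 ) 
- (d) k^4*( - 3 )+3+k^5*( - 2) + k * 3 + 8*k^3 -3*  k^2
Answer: d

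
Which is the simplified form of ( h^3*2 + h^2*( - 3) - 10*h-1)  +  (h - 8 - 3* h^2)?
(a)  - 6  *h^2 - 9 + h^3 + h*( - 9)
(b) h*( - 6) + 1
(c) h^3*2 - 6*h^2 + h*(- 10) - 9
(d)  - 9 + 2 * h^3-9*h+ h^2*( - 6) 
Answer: d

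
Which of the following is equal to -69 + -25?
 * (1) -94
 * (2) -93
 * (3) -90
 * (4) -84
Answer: 1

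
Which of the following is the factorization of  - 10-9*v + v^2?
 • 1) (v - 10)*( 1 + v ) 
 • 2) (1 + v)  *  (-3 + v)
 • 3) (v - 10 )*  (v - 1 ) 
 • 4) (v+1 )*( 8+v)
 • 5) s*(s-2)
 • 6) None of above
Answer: 1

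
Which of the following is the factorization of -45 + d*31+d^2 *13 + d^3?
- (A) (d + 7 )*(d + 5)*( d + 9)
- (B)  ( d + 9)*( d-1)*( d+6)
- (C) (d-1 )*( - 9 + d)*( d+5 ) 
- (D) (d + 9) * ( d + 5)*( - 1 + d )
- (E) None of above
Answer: D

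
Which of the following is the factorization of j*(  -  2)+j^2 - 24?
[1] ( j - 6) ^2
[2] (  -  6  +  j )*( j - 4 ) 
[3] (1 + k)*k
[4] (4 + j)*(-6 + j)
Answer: 4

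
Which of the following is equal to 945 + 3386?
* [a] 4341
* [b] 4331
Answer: b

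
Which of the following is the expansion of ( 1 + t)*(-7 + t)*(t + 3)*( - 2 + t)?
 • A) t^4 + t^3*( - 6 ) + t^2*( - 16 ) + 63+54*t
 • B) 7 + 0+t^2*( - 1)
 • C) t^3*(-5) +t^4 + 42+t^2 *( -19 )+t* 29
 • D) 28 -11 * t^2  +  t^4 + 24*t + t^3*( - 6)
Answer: C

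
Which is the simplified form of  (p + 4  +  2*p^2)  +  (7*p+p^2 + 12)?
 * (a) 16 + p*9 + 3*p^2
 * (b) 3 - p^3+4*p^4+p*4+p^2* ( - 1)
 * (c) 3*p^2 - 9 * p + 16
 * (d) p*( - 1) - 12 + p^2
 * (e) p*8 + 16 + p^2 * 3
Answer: e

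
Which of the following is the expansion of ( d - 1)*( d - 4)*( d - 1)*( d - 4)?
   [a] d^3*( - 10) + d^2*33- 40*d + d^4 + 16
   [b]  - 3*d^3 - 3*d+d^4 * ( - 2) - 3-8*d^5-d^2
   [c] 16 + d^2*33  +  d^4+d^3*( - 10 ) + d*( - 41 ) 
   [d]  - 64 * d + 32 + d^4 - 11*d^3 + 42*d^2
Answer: a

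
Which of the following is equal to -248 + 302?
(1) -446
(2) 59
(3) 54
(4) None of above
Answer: 3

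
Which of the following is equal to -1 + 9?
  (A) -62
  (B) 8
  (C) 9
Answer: B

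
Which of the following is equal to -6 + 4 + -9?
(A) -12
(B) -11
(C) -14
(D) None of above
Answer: B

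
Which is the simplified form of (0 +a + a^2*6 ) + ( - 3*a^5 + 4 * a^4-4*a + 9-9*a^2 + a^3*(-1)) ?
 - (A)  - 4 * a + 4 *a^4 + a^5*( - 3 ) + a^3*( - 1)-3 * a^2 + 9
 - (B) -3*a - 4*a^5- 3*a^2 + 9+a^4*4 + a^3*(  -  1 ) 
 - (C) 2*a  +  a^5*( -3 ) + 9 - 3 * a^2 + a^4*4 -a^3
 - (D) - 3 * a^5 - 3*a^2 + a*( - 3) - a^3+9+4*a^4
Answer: D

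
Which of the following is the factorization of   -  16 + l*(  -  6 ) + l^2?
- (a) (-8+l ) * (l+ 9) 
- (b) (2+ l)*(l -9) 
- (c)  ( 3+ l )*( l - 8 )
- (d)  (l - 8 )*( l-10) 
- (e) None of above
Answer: e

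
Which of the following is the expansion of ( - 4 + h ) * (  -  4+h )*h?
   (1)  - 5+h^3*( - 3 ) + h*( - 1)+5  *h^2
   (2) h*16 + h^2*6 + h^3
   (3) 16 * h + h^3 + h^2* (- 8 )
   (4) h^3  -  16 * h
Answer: 3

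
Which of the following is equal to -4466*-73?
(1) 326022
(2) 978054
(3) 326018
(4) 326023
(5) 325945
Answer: 3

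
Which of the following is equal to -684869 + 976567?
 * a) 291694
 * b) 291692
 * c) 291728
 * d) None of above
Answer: d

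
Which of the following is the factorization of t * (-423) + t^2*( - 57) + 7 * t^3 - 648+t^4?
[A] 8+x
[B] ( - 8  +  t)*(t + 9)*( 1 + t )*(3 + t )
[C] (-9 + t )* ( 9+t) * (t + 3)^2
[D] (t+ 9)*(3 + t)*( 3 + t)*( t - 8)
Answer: D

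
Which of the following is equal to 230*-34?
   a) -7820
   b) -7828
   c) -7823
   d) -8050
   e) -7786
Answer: a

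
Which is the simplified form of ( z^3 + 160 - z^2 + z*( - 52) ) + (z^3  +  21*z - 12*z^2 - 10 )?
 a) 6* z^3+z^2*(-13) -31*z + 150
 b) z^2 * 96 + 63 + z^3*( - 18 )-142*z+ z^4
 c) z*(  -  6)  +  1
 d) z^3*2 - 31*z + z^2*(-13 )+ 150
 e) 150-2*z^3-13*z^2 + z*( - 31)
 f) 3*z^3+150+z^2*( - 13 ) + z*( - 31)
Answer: d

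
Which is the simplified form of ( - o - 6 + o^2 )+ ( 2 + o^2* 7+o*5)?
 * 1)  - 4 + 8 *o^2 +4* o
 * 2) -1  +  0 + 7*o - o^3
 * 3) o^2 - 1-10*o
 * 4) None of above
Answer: 1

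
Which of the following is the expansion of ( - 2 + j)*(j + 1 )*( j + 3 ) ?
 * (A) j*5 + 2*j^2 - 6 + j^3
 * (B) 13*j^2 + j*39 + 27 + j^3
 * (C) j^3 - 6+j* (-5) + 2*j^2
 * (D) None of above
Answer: C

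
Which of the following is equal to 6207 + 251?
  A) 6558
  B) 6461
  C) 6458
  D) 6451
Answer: C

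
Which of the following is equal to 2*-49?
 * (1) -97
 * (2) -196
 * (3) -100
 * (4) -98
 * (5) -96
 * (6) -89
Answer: 4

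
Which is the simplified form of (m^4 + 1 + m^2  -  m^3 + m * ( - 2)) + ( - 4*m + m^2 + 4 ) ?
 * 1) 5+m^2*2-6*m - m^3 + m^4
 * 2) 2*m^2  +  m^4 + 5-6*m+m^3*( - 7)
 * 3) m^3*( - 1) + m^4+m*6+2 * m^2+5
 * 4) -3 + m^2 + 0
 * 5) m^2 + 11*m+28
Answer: 1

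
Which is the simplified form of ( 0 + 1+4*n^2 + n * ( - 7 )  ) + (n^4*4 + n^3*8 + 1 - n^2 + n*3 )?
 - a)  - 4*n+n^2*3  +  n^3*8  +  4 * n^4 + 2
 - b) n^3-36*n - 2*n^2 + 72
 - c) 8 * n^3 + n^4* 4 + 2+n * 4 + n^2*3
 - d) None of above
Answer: a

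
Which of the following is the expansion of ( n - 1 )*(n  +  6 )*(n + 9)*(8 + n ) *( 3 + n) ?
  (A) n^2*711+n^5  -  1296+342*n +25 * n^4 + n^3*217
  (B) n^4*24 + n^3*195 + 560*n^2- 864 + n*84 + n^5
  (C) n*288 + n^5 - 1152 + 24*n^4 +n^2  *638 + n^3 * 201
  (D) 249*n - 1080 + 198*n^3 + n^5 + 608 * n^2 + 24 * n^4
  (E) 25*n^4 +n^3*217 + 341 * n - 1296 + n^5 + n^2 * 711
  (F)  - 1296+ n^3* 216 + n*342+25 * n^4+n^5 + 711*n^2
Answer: A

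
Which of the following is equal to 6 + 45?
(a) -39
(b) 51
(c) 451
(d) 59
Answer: b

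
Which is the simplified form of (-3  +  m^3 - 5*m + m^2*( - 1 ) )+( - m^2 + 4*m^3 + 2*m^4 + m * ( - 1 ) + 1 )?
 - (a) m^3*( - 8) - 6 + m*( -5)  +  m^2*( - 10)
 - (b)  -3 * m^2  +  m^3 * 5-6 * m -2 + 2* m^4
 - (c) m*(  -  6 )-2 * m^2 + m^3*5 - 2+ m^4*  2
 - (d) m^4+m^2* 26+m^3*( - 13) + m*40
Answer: c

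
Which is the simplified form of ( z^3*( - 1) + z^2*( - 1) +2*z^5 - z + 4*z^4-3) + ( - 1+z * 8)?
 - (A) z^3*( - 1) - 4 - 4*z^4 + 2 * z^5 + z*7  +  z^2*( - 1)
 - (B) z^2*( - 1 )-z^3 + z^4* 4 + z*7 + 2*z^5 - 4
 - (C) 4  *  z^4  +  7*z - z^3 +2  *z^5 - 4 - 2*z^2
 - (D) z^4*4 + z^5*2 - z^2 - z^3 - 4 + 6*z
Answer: B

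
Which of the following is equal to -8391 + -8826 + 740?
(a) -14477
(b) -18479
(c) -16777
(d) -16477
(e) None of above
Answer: d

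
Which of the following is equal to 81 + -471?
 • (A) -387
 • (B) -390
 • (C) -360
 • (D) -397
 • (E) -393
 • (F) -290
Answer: B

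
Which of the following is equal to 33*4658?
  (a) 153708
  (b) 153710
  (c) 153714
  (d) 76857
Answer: c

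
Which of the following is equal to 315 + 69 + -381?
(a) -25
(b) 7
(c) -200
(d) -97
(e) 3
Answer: e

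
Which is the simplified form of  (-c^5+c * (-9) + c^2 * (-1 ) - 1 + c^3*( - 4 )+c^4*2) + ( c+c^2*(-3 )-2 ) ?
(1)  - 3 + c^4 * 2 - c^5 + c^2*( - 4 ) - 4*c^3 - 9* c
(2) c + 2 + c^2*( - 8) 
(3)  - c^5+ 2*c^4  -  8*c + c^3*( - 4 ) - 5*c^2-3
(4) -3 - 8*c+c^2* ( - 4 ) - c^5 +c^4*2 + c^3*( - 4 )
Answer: 4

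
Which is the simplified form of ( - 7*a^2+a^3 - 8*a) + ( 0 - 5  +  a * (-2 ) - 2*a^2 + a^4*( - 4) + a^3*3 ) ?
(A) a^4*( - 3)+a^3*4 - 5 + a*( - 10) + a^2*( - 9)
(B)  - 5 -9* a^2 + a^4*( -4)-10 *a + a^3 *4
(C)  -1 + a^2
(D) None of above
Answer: B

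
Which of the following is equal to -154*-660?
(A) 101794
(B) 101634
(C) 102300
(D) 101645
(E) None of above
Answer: E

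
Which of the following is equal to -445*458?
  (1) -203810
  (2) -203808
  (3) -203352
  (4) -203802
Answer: 1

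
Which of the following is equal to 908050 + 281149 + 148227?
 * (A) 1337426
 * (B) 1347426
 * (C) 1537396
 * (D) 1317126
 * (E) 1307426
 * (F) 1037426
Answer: A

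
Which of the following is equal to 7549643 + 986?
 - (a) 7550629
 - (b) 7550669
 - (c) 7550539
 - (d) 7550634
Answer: a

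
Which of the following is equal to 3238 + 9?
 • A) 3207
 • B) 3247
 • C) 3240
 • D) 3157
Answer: B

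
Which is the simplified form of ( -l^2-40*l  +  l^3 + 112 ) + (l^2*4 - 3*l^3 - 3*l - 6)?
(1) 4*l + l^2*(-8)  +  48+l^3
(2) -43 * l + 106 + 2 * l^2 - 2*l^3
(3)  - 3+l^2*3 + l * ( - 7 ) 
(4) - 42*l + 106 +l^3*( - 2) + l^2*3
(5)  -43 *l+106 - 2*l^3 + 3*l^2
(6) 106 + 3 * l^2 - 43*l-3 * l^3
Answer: 5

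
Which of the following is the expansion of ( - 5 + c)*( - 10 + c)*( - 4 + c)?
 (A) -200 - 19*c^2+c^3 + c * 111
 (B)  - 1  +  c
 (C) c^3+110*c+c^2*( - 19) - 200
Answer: C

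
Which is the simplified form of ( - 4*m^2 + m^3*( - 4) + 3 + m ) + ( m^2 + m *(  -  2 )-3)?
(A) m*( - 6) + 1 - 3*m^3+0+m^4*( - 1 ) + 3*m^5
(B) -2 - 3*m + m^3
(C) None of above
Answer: C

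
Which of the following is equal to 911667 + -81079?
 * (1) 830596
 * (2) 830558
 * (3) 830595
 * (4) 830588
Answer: 4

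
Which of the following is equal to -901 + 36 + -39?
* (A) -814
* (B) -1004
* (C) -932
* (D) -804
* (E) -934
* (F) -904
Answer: F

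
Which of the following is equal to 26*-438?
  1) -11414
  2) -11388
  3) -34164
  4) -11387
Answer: 2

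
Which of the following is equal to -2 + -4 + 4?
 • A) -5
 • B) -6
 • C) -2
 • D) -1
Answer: C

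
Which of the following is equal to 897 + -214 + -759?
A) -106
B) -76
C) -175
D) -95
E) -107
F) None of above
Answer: B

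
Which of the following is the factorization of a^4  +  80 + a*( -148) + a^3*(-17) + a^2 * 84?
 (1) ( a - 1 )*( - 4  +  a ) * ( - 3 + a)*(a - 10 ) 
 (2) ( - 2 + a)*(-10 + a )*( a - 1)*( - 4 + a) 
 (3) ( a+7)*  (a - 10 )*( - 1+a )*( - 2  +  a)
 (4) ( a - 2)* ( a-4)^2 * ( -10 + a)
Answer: 2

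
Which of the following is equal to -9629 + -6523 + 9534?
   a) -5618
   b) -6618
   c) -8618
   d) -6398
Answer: b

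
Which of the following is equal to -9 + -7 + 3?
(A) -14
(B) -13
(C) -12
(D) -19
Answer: B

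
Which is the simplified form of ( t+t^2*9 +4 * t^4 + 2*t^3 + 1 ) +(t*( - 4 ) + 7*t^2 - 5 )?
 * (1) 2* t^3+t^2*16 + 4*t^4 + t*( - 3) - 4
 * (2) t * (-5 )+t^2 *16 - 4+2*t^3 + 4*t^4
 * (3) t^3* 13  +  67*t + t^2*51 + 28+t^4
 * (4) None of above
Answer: 1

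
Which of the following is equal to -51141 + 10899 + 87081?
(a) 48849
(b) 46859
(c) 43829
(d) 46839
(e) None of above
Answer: d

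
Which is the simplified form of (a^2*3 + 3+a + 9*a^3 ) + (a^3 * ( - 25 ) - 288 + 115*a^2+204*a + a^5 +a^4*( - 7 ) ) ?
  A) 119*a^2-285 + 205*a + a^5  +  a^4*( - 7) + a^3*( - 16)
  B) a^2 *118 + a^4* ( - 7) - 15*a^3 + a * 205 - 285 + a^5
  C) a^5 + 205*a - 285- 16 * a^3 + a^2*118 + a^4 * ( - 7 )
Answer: C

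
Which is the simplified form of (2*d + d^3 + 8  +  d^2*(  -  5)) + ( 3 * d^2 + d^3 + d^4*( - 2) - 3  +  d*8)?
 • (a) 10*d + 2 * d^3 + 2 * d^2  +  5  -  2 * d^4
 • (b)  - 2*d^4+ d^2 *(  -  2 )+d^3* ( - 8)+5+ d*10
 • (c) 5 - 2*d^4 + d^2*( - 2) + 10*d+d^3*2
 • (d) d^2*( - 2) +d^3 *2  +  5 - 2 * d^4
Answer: c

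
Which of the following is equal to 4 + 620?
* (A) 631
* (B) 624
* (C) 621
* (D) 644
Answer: B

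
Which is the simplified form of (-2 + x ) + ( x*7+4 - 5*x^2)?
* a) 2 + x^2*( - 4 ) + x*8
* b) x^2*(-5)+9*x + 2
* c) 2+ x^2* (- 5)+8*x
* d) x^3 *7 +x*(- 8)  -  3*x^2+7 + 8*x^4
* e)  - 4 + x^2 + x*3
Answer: c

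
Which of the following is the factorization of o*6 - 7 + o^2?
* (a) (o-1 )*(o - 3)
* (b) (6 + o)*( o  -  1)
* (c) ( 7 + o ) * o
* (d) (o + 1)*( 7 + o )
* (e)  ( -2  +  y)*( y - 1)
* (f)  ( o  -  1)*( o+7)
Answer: f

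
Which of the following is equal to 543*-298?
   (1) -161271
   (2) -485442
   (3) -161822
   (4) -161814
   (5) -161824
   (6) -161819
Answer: 4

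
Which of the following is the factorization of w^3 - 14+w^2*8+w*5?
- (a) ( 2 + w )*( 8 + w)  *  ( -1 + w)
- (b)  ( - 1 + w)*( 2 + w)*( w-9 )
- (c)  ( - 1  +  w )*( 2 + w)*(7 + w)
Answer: c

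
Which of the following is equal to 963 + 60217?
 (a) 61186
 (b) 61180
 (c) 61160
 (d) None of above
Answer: b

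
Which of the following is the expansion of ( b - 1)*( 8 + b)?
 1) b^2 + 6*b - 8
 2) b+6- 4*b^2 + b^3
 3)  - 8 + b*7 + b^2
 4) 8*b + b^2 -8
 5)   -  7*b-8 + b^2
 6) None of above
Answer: 3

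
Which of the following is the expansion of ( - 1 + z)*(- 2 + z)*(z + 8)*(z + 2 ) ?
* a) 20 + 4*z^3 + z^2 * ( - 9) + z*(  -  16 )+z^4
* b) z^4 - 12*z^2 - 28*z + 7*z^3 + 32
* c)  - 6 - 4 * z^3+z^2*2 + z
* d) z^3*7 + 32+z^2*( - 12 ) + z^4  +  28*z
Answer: b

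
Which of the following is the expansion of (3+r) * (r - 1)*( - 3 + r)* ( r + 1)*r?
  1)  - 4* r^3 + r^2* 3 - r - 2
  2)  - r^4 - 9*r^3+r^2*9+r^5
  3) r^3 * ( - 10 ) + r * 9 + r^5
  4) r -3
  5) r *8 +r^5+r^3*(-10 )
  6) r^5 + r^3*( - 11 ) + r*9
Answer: 3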